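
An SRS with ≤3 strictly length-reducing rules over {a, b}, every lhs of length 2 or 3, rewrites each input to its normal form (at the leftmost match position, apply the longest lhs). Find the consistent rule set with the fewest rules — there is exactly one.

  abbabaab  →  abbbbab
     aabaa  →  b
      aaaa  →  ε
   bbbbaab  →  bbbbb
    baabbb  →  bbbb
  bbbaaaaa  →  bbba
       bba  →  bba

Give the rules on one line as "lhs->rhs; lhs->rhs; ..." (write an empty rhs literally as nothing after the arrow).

  | abbabaab => abbbbab
  | aabaa => baa => b
  | aaaa => aa => ε
  | bbbbaab => bbbbb

aa->; aba->bb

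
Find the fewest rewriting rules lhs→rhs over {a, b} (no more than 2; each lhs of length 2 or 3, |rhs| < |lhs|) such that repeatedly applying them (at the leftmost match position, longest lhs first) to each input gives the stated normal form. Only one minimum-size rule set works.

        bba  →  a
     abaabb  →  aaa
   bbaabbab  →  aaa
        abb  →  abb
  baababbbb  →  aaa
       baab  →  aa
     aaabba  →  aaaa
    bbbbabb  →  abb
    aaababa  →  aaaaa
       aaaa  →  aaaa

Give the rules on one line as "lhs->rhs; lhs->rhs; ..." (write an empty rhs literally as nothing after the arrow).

  | bba => ba => a
  | abaabb => aaabb => aaab => aaa
  | bbaabbab => baabbab => aabbab => aabab => aaab => aaa
  | abb

aab->aa; ba->a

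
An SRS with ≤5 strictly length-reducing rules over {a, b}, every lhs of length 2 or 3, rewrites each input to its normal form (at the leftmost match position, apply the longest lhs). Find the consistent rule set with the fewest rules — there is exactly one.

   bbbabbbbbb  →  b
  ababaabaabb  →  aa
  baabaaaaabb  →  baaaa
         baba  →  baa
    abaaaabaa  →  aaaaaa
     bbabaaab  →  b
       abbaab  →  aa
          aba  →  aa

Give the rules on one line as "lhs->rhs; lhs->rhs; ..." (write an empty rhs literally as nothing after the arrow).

  | bbbabbbbbb => bbabbbbbb => bbbbbbbb => bbbbbbb => bbbbbb => bbbbb => bbbb => bbb => bb => b
  | ababaabaabb => aabaabaabb => aaabaabb => aaaabb => aaab => aa
  | baabaaaaabb => baaaaaabb => baaaaab => baaaa
  | baba => baa

aab->a; ab->a; bb->b; bba->bb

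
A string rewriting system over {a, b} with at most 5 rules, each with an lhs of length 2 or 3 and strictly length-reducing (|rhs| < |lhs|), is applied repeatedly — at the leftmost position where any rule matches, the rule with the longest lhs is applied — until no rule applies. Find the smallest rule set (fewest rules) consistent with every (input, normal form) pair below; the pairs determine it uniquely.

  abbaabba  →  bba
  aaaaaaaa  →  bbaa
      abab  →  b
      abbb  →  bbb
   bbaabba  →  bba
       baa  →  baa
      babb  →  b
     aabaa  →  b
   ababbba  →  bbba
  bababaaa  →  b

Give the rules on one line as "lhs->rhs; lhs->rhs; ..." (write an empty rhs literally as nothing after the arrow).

aaa->b; ab->b; aba->a; bab->

  | abbaabba => bbaabba => bbabba => bba
  | aaaaaaaa => baaaaa => bbaa
  | abab => ab => b
  | abbb => bbb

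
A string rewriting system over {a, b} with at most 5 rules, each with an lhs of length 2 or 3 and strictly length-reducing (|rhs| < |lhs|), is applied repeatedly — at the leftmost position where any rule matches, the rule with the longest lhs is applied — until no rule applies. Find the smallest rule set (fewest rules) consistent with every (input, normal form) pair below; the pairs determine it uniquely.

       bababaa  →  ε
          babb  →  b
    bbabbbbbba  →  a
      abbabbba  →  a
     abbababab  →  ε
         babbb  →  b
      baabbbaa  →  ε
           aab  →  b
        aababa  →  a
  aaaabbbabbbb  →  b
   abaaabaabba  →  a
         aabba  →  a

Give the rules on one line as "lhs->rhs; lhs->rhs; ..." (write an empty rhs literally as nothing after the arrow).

aa->; ab->; ba->a; bb->b

  | bababaa => ababaa => abaa => aa => ε
  | babb => abb => b
  | bbabbbbbba => babbbbbba => abbbbbba => bbbbba => bbbba => bbba => bba => ba => a
  | abbabbba => babbba => abbba => bba => ba => a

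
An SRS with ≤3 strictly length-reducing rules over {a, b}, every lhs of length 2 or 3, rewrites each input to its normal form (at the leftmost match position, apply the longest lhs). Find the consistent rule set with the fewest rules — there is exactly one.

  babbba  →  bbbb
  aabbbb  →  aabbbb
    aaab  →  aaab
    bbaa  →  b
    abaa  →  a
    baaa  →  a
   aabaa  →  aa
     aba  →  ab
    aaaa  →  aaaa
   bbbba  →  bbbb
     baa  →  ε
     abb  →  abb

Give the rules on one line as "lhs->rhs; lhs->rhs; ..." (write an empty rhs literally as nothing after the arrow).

  | babbba => bbbba => bbbb
  | aabbbb
  | aaab
  | bbaa => b

ba->b; baa->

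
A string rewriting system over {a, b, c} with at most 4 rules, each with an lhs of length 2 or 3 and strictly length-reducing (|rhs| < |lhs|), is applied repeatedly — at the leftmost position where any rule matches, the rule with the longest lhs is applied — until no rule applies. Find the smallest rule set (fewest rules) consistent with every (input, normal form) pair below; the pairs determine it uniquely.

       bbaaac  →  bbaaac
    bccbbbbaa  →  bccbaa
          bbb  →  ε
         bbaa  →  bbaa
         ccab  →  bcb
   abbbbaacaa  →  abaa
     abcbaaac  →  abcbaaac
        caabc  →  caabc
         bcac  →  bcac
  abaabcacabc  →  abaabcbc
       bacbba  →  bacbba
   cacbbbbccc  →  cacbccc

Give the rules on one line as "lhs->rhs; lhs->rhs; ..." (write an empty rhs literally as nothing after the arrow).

  | bbaaac
  | bccbbbbaa => bccbaa
  | bbb => ε
  | bbaa

aca->; bbb->; cca->bc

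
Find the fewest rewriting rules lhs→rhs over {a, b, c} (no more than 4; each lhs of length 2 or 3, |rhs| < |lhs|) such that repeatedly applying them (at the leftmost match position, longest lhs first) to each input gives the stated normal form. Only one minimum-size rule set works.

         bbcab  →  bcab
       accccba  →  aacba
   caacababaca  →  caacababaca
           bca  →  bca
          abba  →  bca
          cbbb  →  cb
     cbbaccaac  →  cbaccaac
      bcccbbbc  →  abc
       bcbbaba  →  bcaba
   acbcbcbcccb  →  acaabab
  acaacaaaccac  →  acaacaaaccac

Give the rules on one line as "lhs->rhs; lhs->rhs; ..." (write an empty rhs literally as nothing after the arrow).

  | bbcab => bcab
  | accccba => aacba
  | caacababaca
  | bca

abb->bc; bb->b; bcb->ab; ccc->a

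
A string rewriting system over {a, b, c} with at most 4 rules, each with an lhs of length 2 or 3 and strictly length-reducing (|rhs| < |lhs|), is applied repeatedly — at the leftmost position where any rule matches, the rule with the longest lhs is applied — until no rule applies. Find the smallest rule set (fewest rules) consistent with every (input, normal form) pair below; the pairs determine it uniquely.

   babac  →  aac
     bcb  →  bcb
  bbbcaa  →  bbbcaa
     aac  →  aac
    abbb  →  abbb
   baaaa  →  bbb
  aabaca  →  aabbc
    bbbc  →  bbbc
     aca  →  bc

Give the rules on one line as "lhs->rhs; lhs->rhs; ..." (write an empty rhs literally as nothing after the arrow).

  | babac => aac
  | bcb
  | bbbcaa
  | aac

aca->bc; baa->bb; bab->a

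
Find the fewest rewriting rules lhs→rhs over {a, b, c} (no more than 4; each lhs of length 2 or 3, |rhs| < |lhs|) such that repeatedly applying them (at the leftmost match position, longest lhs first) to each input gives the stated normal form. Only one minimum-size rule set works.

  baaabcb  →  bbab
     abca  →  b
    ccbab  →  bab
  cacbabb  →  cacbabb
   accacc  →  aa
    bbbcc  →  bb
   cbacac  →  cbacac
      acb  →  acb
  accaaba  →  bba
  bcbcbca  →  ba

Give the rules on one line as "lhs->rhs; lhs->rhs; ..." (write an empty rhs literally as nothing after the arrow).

  | baaabcb => bbbcb => bbab
  | abca => aaa => b
  | ccbab => bab
  | cacbabb

aaa->b; bc->a; bcc->; cc->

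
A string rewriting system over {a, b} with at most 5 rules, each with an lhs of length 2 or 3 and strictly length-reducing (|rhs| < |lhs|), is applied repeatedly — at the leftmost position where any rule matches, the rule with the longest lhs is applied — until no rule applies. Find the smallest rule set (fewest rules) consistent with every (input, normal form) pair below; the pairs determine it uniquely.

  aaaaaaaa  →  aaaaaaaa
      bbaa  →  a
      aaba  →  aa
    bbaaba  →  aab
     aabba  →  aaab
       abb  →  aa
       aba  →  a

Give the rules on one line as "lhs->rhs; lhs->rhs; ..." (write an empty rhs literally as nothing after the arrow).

ba->; bab->bb; bb->a; bba->ab

  | aaaaaaaa
  | bbaa => aba => a
  | aaba => aa
  | bbaaba => ababa => abba => aab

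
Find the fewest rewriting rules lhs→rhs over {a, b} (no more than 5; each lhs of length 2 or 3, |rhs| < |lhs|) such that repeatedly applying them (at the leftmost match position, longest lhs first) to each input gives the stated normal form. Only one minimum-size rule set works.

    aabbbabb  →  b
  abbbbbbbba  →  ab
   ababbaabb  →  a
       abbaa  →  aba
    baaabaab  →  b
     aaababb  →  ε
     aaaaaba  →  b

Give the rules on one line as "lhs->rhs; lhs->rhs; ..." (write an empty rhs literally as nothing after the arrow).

  | aabbbabb => bbbbabb => bbabb => bbb => b
  | abbbbbbbba => abbbbbba => abbbba => abba => ab
  | ababbaabb => abbaabb => ababb => abb => a
  | abbaa => aba

aa->b; bab->b; bb->; bba->b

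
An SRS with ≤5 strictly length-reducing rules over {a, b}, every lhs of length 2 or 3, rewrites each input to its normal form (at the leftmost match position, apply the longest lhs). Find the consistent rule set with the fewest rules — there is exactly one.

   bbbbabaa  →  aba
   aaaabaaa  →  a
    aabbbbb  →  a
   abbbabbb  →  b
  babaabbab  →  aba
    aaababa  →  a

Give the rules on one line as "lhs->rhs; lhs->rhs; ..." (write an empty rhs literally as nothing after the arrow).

  | bbbbabaa => bbbabaa => bbabaa => babaa => abaa => aba
  | aaaabaaa => aaabaaa => aabaaa => aaaaa => aaaa => aaa => aa => a
  | aabbbbb => aabbbb => aabbb => aabb => aab => aa => a
  | abbbabbb => babbb => abbb => b

aa->a; aab->aa; abb->; bab->ab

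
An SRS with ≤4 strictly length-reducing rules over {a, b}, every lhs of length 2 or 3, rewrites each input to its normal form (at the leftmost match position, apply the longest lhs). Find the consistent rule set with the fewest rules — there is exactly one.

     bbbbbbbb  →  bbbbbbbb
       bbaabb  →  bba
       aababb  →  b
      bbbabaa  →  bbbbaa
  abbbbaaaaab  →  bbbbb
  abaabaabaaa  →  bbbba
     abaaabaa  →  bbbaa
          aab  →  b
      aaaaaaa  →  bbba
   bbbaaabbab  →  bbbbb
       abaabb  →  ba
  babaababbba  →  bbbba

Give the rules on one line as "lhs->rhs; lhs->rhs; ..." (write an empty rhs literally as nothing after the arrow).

  | bbbbbbbb
  | bbaabb => bba
  | aababb => ababb => babb => b
  | bbbabaa => bbbbaa

aaa->ba; ab->b; abb->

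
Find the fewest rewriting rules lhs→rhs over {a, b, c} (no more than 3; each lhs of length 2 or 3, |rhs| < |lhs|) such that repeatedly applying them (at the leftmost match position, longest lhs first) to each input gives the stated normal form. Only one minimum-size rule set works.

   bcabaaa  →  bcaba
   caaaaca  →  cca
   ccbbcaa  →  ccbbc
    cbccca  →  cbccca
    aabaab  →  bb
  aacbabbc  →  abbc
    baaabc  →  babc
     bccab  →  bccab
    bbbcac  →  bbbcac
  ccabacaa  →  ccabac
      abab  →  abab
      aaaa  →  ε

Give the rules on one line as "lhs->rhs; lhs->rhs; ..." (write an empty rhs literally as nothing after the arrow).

aa->; cba->a

  | bcabaaa => bcaba
  | caaaaca => caaca => cca
  | ccbbcaa => ccbbc
  | cbccca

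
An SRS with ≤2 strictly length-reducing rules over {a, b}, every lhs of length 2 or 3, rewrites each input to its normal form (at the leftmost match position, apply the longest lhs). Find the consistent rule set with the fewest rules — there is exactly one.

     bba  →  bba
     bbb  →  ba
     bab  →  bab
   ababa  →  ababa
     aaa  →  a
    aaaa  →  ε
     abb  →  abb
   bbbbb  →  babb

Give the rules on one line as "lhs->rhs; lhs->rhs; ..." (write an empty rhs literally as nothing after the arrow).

  | bba
  | bbb => ba
  | bab
  | ababa

aa->; bbb->ba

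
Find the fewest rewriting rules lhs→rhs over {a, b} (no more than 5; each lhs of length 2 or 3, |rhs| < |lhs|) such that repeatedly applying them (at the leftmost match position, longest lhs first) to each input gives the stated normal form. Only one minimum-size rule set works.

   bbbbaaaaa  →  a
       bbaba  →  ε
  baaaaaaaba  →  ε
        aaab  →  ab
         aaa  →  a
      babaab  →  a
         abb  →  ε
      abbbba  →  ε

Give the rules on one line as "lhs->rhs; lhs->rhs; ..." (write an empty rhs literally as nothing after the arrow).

  | bbbbaaaaa => abbaaaaa => aaaaaaa => aaaaa => aaa => a
  | bbaba => aaba => ba => ε
  | baaaaaaaba => baaaaaba => baaaba => baba => ba => ε
  | aaab => ab

aa->; ba->; baa->b; bb->a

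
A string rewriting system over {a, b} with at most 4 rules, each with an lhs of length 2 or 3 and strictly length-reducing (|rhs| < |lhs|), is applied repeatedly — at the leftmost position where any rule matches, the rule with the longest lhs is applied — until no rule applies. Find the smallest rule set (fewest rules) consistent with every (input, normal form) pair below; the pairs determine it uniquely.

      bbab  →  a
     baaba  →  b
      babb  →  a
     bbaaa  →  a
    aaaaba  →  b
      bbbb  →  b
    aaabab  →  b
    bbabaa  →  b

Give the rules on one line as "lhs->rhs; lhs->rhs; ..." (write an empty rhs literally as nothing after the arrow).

aaa->; ab->; aba->b; bb->a

  | bbab => aab => a
  | baaba => bab => b
  | babb => bb => a
  | bbaaa => aaaa => a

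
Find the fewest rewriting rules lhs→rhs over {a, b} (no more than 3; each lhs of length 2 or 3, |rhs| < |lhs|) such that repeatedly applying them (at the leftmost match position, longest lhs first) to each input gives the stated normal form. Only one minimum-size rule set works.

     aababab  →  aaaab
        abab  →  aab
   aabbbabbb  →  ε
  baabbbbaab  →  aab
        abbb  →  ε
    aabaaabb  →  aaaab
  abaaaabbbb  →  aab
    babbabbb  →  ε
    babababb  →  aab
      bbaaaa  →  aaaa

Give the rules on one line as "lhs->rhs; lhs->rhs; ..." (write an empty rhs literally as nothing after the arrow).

  | aababab => aaabab => aaaab
  | abab => aab
  | aabbbabbb => abbabbb => babbb => abbb => bb => ε
  | baabbbbaab => aabbbbaab => abbbaab => bbaab => aab

abb->b; ba->a; bb->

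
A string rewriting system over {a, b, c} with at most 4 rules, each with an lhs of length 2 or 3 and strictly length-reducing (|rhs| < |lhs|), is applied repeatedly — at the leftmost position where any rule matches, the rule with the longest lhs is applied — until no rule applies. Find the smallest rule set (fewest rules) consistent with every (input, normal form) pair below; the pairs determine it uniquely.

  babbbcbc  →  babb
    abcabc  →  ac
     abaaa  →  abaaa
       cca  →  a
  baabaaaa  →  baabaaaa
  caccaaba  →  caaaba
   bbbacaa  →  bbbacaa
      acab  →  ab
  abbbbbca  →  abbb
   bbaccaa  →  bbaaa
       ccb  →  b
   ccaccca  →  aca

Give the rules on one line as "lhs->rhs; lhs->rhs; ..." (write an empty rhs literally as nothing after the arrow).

  | babbbcbc => babbbc => babb
  | abcabc => acbc => ac
  | abaaa
  | cca => a

bc->; bca->c; cab->b; cc->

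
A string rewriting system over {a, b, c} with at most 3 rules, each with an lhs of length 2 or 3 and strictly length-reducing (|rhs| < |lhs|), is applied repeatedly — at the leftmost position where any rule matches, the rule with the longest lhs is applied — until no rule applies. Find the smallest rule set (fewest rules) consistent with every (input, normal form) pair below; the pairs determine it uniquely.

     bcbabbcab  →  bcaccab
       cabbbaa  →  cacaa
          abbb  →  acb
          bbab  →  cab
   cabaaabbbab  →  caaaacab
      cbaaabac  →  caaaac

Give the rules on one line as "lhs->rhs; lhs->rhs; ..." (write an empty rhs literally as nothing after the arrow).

  | bcbabbcab => bcabbcab => bcaccab
  | cabbbaa => cacbaa => cacaa
  | abbb => acb
  | bbab => cab

ba->a; bb->c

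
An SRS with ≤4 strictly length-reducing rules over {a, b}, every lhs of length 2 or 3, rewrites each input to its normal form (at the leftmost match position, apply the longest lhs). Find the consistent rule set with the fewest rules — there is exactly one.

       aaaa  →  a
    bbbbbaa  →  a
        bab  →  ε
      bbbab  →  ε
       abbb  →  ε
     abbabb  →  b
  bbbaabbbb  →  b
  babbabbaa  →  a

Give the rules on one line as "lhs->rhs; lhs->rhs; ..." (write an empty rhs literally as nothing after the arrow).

  | aaaa => aaa => aa => a
  | bbbbbaa => bbbaa => baa => aa => a
  | bab => ab => ε
  | bbbab => bab => ab => ε

aa->a; ab->; ba->a; bb->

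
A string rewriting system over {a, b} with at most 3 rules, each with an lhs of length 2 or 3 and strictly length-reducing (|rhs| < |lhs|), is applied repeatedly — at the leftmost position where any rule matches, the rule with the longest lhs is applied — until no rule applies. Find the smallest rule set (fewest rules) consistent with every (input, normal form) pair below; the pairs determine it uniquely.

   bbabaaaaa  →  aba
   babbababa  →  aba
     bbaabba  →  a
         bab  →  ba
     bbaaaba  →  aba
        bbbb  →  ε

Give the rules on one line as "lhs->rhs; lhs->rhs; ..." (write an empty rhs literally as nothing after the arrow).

  | bbabaaaaa => abaaaaa => abaaa => aba
  | babbababa => babababa => baababa => bbaba => aba
  | bbaabba => aabba => bba => a
  | bab => ba

aa->; bab->ba; bb->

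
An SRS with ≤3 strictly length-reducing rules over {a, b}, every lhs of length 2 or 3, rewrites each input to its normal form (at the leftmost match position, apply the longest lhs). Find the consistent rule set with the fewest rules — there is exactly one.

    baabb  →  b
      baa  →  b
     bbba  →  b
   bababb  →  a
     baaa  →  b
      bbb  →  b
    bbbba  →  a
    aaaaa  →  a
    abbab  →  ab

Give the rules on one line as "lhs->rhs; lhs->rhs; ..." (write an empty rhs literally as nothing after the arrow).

aa->a; ba->b; bb->

  | baabb => babb => bbb => b
  | baa => ba => b
  | bbba => ba => b
  | bababb => bbabb => abb => a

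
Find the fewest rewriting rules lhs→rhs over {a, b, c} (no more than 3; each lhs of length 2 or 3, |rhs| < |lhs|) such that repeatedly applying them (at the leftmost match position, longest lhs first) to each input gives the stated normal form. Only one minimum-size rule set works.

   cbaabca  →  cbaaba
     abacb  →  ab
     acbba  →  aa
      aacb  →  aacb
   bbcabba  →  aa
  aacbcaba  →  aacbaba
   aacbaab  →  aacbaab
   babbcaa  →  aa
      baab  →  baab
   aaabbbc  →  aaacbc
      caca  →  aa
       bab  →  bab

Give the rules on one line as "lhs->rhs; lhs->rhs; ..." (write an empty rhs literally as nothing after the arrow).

  | cbaabca => cbaaba
  | abacb => ab
  | acbba => acca => aca => aa
  | aacb

bac->; bb->c; ca->a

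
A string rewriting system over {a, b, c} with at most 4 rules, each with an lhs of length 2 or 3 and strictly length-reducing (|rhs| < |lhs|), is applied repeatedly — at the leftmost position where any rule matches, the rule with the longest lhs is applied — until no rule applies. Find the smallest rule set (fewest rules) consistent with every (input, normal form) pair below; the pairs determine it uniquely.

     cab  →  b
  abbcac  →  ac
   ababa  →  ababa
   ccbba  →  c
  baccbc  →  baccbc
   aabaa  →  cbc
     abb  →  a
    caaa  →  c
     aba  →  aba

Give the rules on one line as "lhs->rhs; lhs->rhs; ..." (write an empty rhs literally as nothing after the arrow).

aa->c; bb->; ca->

  | cab => b
  | abbcac => acac => ac
  | ababa
  | ccbba => cca => c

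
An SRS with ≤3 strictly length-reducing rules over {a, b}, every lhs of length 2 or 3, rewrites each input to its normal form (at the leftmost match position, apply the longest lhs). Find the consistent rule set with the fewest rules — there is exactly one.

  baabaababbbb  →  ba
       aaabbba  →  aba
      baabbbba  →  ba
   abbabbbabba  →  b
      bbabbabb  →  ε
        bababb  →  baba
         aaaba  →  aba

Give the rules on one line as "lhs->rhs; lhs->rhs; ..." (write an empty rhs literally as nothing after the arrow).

  | baabaababbbb => bbaababbbb => aababbbb => babbbb => babb => ba
  | aaabbba => abbba => aba
  | baabbbba => bbbbba => bbba => ba
  | abbabbbabba => aabbbabba => bbbabba => babba => baa => b

aa->; bb->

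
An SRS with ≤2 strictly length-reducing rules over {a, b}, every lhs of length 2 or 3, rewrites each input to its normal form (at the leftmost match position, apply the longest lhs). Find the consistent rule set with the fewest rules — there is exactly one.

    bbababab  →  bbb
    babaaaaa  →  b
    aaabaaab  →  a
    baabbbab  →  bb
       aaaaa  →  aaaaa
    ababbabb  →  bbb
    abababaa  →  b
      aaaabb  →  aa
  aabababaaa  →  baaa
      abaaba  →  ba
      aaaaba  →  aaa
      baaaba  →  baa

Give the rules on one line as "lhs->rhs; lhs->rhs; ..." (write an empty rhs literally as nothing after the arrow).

ab->; aba->ab

  | bbababab => bbabbab => bbbab => bbb
  | babaaaaa => babaaaa => babaaa => babaa => baba => bab => b
  | aaabaaab => aaabaab => aaabab => aaabb => aab => a
  | baabbbab => babbab => bbab => bb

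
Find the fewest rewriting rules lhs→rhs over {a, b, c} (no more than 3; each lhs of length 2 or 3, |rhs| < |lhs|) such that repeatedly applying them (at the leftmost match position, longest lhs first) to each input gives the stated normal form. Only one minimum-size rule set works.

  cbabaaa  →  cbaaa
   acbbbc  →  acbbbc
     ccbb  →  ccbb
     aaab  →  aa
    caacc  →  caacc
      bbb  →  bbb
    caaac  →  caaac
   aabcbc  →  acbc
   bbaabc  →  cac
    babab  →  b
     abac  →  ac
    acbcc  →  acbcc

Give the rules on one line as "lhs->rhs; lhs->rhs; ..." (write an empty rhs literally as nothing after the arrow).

ab->; bba->ca

  | cbabaaa => cbaaa
  | acbbbc
  | ccbb
  | aaab => aa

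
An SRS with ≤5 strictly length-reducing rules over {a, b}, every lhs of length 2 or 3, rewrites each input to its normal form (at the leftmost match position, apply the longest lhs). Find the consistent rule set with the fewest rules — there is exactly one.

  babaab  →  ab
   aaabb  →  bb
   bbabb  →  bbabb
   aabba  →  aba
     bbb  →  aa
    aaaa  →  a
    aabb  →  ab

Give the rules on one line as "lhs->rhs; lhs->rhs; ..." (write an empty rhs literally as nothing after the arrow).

aaa->; aab->a; baa->a; bbb->aa

  | babaab => baab => ab
  | aaabb => bb
  | bbabb
  | aabba => aba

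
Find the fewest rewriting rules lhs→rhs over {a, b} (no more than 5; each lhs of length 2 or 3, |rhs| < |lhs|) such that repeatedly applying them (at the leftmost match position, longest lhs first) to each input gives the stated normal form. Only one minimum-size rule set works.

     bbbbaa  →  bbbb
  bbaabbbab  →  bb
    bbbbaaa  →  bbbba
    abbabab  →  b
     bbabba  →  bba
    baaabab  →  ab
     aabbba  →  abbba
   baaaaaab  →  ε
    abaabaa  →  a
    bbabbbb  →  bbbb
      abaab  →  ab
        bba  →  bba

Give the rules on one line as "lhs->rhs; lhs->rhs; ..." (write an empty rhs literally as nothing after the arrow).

aa->; aab->ab; aba->; bab->

  | bbbbaa => bbbb
  | bbaabbbab => bbabbbab => bbbab => bb
  | bbbbaaa => bbbba
  | abbabab => abab => b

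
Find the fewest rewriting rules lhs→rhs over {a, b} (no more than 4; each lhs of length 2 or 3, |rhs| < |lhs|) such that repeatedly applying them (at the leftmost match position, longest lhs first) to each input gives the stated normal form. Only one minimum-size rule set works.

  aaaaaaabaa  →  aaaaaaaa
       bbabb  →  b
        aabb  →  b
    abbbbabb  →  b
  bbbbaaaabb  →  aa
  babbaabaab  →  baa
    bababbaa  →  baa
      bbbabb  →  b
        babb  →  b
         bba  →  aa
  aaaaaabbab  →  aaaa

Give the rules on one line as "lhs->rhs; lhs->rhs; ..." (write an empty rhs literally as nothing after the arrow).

aab->a; ab->b; abb->; bb->a

  | aaaaaaabaa => aaaaaaaa
  | bbabb => aabb => ab => b
  | aabb => ab => b
  | abbbbabb => bbabb => aabb => ab => b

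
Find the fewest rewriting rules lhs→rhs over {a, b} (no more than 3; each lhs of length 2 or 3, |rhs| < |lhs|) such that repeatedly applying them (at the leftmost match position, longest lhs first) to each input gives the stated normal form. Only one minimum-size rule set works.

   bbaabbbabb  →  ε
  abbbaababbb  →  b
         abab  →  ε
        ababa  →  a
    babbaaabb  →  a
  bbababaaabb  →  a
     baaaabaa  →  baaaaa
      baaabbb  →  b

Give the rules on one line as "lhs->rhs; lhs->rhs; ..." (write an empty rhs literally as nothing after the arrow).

  | bbaabbbabb => aabbbabb => abbabb => babb => bb => ε
  | abbbaababbb => bbaababbb => aababbb => aabbb => abb => b
  | abab => ab => ε
  | ababa => aba => a

ab->; bb->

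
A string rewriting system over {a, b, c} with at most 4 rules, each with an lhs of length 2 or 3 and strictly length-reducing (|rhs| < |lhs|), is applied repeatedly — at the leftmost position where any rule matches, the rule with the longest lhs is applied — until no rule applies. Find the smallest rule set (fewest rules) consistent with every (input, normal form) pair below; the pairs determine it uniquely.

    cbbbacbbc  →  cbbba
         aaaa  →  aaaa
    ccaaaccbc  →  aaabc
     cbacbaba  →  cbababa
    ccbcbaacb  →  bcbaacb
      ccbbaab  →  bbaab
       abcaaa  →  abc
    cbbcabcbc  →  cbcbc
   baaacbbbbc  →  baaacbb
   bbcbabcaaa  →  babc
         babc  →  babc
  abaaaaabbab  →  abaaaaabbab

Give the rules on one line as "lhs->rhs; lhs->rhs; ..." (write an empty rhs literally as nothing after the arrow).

  | cbbbacbbc => cbbbabbc => cbbba
  | aaaa
  | ccaaaccbc => aaaccbc => aaabc
  | cbacbaba => cbababa

bac->ba; bbc->; ca->c; cc->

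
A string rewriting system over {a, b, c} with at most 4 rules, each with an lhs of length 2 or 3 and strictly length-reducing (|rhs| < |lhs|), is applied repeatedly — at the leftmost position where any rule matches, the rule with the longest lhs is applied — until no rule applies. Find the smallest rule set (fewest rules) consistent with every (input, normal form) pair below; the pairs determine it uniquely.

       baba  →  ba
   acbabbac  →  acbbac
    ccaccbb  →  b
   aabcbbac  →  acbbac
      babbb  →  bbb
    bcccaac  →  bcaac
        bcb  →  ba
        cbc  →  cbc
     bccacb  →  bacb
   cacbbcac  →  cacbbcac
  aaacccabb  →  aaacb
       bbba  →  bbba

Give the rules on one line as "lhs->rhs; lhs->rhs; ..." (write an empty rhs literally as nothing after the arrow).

ab->; bcb->ba; cc->

  | baba => ba
  | acbabbac => acbbac
  | ccaccbb => accbb => abb => b
  | aabcbbac => acbbac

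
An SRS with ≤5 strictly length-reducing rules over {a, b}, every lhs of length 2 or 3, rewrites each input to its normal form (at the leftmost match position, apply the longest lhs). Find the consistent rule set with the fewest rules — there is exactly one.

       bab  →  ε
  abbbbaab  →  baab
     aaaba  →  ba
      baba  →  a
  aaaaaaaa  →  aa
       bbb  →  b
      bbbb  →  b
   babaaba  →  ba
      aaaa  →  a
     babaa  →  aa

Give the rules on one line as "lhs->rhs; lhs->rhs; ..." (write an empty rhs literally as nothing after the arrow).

aaa->; aba->ba; bab->; bb->b

  | bab => ε
  | abbbbaab => abbbaab => abbaab => abaab => baab
  | aaaba => ba
  | baba => a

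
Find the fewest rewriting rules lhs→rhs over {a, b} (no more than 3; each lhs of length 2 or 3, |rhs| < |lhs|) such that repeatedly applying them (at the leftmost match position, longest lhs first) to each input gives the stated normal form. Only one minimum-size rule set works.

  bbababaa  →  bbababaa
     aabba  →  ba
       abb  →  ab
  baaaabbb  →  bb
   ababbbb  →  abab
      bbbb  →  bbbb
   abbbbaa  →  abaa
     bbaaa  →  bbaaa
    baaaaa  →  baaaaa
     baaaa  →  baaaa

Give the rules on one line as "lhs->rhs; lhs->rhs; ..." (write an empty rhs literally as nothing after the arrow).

  | bbababaa
  | aabba => ba
  | abb => ab
  | baaaabbb => baabb => bb

aab->; abb->ab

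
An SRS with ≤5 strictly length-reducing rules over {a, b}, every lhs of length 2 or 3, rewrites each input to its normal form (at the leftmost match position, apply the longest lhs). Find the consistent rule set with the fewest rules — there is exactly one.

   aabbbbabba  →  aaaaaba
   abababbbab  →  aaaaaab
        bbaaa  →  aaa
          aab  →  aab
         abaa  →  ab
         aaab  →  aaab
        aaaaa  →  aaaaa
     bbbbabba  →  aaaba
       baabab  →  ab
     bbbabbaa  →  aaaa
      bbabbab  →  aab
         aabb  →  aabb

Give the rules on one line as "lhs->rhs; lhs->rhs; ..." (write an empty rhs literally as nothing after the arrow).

  | aabbbbabba => aaababba => aaaaaba
  | abababbbab => aaaabbbab => aaaaaab
  | bbaaa => aaa
  | aab

baa->b; bab->aa; bba->a; bbb->a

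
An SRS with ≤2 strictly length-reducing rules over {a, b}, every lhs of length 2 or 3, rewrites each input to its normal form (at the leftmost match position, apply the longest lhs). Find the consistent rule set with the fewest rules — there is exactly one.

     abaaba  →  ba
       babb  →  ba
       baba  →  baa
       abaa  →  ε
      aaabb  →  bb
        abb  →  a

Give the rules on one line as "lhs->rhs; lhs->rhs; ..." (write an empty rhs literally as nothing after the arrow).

  | abaaba => aaaba => ba
  | babb => bab => ba
  | baba => baa
  | abaa => aaa => ε

aaa->; ab->a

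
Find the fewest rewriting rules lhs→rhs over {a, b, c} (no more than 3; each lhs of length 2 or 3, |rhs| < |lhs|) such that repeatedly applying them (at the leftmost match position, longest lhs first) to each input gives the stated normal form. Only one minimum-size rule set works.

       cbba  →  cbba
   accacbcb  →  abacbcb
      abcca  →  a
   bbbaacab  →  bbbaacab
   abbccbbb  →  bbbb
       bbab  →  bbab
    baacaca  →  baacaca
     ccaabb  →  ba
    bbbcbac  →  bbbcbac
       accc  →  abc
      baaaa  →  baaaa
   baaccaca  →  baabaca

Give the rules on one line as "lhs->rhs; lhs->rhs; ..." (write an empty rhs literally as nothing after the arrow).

  | cbba
  | accacbcb => abacbcb
  | abcca => abba => a
  | bbbaacab

abb->; cc->b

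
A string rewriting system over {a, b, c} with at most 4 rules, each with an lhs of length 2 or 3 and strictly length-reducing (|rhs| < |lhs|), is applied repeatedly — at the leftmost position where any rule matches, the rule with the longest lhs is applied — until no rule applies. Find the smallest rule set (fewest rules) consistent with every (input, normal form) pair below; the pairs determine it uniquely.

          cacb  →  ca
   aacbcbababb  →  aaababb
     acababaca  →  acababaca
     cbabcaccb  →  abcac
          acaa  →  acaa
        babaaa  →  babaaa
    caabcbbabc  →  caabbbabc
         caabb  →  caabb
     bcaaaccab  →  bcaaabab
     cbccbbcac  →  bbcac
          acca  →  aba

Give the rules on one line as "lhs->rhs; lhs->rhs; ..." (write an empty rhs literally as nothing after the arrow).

  | cacb => ca
  | aacbcbababb => aacbababb => aaababb
  | acababaca
  | cbabcaccb => abcaccb => abcac

cb->; cbb->bb; cca->ba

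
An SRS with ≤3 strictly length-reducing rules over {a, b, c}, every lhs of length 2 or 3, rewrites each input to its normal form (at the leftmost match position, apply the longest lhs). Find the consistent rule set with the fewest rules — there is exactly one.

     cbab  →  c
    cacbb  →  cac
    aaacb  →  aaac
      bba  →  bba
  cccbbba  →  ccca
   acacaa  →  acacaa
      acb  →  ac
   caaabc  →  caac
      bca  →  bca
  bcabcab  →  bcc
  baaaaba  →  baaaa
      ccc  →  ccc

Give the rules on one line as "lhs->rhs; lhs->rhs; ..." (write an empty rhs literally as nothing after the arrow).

  | cbab => cab => c
  | cacbb => cacb => cac
  | aaacb => aaac
  | bba

ab->; cb->c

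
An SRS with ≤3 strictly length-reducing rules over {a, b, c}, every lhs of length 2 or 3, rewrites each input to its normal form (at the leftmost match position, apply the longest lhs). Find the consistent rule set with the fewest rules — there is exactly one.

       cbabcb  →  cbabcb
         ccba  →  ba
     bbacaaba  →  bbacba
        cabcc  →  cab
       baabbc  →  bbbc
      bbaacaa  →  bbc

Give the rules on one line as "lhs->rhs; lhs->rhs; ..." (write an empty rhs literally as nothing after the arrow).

  | cbabcb
  | ccba => ba
  | bbacaaba => bbacba
  | cabcc => cab

aa->; cc->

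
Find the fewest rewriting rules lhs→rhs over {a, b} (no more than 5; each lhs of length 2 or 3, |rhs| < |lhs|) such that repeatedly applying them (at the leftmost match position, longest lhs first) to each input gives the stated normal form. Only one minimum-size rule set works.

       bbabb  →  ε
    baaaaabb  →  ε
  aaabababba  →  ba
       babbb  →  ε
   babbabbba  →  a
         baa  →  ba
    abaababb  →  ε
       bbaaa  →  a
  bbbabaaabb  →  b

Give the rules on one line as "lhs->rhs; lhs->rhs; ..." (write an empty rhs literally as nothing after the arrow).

  | bbabb => abb => bb => ε
  | baaaaabb => baaaabb => baaabb => baabb => bab => bb => ε
  | aaabababba => aabababba => aababba => aabba => aba => ba
  | babbb => bbbb => bb => ε

aa->a; aab->a; ab->b; bb->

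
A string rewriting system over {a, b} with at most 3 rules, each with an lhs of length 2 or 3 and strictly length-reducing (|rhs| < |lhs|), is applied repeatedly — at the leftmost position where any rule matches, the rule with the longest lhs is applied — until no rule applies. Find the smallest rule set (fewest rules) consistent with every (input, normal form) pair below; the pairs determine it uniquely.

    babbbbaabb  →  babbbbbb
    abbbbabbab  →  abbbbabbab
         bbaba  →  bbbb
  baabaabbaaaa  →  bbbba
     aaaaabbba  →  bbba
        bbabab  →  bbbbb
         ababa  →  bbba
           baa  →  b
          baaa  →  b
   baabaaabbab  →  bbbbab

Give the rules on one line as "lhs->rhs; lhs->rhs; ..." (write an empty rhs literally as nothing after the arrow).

aa->; aaa->; aba->bb

  | babbbbaabb => babbbbbb
  | abbbbabbab
  | bbaba => bbbb
  | baabaabbaaaa => bbaabbaaaa => bbbbaaaa => bbbba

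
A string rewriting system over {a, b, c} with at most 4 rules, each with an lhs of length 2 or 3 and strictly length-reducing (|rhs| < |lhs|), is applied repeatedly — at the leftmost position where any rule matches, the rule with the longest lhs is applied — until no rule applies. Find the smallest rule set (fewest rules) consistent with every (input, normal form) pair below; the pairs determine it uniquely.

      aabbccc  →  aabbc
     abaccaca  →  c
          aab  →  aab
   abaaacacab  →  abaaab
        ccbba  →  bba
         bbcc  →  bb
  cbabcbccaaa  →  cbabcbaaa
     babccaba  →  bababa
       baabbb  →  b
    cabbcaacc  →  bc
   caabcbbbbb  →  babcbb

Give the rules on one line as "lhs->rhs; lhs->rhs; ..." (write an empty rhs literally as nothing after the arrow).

  | aabbccc => aabbc
  | abaccaca => abcaca => abbca => abbb => acc => c
  | aab
  | abaaacacab => abaaacab => abaaab

ac->; bbb->cc; ca->b; cc->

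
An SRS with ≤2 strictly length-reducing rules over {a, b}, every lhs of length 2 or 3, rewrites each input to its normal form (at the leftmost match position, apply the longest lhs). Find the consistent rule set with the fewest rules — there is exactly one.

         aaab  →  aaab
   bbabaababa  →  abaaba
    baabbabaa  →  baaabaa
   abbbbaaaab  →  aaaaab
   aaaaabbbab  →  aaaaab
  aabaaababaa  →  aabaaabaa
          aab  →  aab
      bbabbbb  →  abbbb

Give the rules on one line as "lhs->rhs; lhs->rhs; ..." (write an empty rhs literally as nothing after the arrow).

  | aaab
  | bbabaababa => abaababa => abaaba
  | baabbabaa => baaabaa
  | abbbbaaaab => abbaaaab => aaaaab

bab->b; bba->a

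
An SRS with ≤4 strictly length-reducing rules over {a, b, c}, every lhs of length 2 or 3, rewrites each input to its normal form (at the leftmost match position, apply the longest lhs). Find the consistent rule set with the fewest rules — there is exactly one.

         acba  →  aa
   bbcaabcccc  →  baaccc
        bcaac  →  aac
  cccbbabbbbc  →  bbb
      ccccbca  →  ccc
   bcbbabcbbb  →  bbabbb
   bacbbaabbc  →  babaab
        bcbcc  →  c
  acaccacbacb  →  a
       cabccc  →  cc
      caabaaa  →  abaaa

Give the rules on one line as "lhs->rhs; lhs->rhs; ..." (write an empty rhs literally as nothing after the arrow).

bc->; ca->; cb->

  | acba => aa
  | bbcaabcccc => baabcccc => baaccc
  | bcaac => aac
  | cccbbabbbbc => ccbabbbbc => cabbbbc => bbbbc => bbb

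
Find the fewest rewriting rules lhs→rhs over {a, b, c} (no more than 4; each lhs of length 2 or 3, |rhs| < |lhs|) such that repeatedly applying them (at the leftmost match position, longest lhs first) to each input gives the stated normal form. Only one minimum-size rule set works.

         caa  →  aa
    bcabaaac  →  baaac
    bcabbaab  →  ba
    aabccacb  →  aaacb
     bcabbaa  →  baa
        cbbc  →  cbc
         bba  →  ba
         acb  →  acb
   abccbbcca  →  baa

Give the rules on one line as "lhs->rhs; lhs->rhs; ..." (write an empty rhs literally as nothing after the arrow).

  | caa => aa
  | bcabaaac => babaaac => baaac
  | bcabbaab => babbaab => bbaab => baab => ba
  | aabccacb => accacb => aaacb

ab->; bb->b; ca->a; cc->a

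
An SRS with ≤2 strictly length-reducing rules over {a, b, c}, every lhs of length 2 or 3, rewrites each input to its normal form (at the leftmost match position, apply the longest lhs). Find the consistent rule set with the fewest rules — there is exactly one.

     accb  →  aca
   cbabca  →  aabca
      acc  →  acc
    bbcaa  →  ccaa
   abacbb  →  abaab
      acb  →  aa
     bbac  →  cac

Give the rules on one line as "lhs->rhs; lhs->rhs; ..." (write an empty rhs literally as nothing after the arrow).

  | accb => aca
  | cbabca => aabca
  | acc
  | bbcaa => ccaa

bb->c; cb->a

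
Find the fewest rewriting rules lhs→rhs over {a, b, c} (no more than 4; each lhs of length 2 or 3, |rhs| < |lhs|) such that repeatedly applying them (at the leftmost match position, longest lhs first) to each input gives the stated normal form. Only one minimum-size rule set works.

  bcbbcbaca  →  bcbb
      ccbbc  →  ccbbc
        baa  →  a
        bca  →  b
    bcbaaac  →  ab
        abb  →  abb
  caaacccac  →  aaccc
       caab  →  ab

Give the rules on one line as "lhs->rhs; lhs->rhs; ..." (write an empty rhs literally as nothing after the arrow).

  | bcbbcbaca => bcbbcaba => bcbbba => bcbb
  | ccbbc
  | baa => a
  | bca => b

ba->; bac->ab; ca->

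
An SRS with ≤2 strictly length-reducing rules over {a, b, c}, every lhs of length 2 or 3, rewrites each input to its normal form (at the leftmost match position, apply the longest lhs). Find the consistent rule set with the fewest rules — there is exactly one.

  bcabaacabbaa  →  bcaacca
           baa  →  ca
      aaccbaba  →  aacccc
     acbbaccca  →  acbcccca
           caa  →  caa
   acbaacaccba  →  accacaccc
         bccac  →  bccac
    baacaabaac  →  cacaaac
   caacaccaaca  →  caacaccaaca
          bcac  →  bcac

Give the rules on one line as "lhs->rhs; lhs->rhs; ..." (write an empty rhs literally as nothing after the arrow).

  | bcabaacabbaa => bcaacabbaa => bcaacbaa => bcaacca
  | baa => ca
  | aaccbaba => aacccba => aacccc
  | acbbaccca => acbcccca

ab->; ba->c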